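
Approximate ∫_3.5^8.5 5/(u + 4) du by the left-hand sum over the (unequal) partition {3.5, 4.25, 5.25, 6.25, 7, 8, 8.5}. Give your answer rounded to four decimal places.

2.6753

Subinterval widths: 0.75, 1, 1, 0.75, 1, 0.5.
Left endpoints: 3.5, 4.25, 5.25, 6.25, 7, 8.
f(3.5) = 2/3, f(4.25) = 20/33, f(5.25) = 20/37, f(6.25) = 20/41, f(7) = 5/11, f(8) = 5/12.
Sum = Σ Δu_i · f(u_i).
Sum ≈ 2.6753.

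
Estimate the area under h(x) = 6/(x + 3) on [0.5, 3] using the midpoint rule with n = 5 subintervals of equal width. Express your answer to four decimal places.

Δx = (3 − 0.5)/5 = 0.5.
Midpoints: 0.75, 1.25, 1.75, 2.25, 2.75.
h(0.75) = 1.6, h(1.25) = 24/17, h(1.75) = 24/19, h(2.25) = 8/7, h(2.75) = 24/23.
Sum = Δx · [h(0.75) + h(1.25) + h(1.75) + h(2.25) + h(2.75)].
Sum ≈ 3.2306.

3.2306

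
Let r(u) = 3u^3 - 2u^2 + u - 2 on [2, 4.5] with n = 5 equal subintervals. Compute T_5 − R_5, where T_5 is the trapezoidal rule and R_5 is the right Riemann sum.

-54.84375

T_5 = 246.09375.
R_5 = 300.9375.
T_5 − R_5 = -54.84375.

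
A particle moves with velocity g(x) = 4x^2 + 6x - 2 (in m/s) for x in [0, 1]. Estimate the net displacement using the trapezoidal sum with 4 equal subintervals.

Δx = (1 − 0)/4 = 0.25.
g(0) = -2, g(0.25) = -0.25, g(0.5) = 2, g(0.75) = 4.75, g(1) = 8.
T_4 = (Δx/2)·[g(x_0) + 2g(x_1) + 2g(x_2) + 2g(x_3) + g(x_4)].
Sum = 2.375.

2.375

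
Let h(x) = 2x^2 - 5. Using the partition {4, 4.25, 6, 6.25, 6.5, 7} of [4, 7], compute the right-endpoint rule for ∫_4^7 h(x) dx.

209.6875

Subinterval widths: 0.25, 1.75, 0.25, 0.25, 0.5.
Right endpoints: 4.25, 6, 6.25, 6.5, 7.
h(4.25) = 31.125, h(6) = 67, h(6.25) = 73.125, h(6.5) = 79.5, h(7) = 93.
Sum = Σ Δx_i · h(x_i).
Sum = 209.6875.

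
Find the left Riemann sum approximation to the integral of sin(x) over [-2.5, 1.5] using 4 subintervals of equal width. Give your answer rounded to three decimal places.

-1.596

Δx = (1.5 − (-2.5))/4 = 1.
Left endpoints: -2.5, -1.5, -0.5, 0.5.
f(-2.5) ≈ -0.598, f(-1.5) ≈ -0.997, f(-0.5) ≈ -0.479, f(0.5) ≈ 0.479.
Sum = Δx · [f(-2.5) + f(-1.5) + f(-0.5) + f(0.5)].
Sum ≈ -1.596.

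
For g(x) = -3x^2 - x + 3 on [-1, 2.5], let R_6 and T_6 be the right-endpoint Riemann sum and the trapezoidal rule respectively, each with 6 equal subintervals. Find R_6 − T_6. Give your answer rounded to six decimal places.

-5.614583

R_6 ≈ -14.96006944.
T_6 ≈ -9.34548611.
R_6 − T_6 ≈ -5.614583.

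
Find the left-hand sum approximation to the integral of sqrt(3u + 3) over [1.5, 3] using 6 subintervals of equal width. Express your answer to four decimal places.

Δu = (3 − 1.5)/6 = 0.25.
Left endpoints: 1.5, 1.75, 2, 2.25, 2.5, 2.75.
f(1.5) ≈ 2.7386, f(1.75) ≈ 2.8723, f(2) ≈ 3.0000, f(2.25) ≈ 3.1225, f(2.5) ≈ 3.2404, f(2.75) ≈ 3.3541.
Sum = Δu · [f(1.5) + f(1.75) + f(2) + ...].
Sum ≈ 4.5820.

4.5820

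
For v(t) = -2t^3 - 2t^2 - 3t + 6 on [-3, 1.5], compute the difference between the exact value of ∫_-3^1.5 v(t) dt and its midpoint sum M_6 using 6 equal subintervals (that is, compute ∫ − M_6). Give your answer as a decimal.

0.52734375

Exact integral: ∫_-3^1.5 v(t) dt = 54.84375.
M_6 = 54.31640625.
Error = 54.84375 − 54.31640625 = 0.52734375.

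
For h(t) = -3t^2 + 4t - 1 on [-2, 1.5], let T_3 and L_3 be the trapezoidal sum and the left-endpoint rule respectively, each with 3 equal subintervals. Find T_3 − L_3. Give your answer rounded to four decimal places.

11.2292

T_3 ≈ -20.756944.
L_3 ≈ -31.986111.
T_3 − L_3 ≈ 11.2292.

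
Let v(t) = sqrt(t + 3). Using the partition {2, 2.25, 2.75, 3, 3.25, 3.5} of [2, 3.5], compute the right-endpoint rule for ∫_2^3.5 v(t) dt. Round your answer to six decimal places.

Subinterval widths: 0.25, 0.5, 0.25, 0.25, 0.25.
Right endpoints: 2.25, 2.75, 3, 3.25, 3.5.
v(2.25) ≈ 2.291288, v(2.75) ≈ 2.397916, v(3) ≈ 2.449490, v(3.25) ≈ 2.500000, v(3.5) ≈ 2.549510.
Sum = Σ Δt_i · v(t_i).
Sum ≈ 3.646530.

3.646530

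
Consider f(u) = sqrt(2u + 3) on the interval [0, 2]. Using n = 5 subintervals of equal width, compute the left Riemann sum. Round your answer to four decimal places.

Δu = (2 − 0)/5 = 0.4.
Left endpoints: 0, 0.4, 0.8, 1.2, 1.6.
f(0) ≈ 1.7321, f(0.4) ≈ 1.9494, f(0.8) ≈ 2.1448, f(1.2) ≈ 2.3238, f(1.6) ≈ 2.4900.
Sum = Δu · [f(0) + f(0.4) + f(0.8) + f(1.2) + f(1.6)].
Sum ≈ 4.2560.

4.2560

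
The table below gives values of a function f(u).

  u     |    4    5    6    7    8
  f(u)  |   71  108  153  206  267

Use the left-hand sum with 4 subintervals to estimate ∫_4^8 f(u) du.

538

Δu = 1.
Sum = 1·[71 + 108 + 153 + 206] = 538.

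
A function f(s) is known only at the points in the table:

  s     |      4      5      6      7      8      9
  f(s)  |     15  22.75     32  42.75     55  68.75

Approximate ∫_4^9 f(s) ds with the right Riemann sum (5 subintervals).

221.25

Δs = 1.
Sum = 1·[22.75 + 32 + 42.75 + 55 + 68.75] = 221.25.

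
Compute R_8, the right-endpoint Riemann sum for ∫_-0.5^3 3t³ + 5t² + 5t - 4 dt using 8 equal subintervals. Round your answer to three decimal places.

146.800

Δt = (3 − (-0.5))/8 = 0.4375.
Right endpoints: -0.0625, 0.375, 0.8125, 1.25, 1.6875, 2.125, 2.5625, 3.
f(-0.0625) = -17587/4096, f(0.375) = -647/512, f(0.8125) = 20367/4096, f(1.25) = 15.921875, f(1.6875) = 135545/4096, f(2.125) = 29691/512, f(2.5625) = 377339/4096, f(3) = 137.
Sum = Δt · [f(-0.0625) + f(0.375) + f(0.8125) + ...].
Sum ≈ 146.800.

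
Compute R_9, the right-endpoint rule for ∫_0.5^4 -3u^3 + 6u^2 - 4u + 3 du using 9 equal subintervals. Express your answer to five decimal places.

-108.06790

Δu = (4 − 0.5)/9 = 7/18.
Right endpoints: 8/9, 23/18, 5/3, 37/18, 22/9, 17/6, 29/9, 65/18, 4.
f(8/9) = 505/243, f(23/18) = 2773/1944, f(5/3) = -8/9, f(37/18) = -11521/1944, f(22/9) = -3583/243, f(17/6) = -2045/72, f(29/9) = -11654/243, f(65/18) = -144773/1944, f(4) = -109.
Sum = Δu · [f(8/9) + f(23/18) + f(5/3) + ...].
Sum ≈ -108.06790.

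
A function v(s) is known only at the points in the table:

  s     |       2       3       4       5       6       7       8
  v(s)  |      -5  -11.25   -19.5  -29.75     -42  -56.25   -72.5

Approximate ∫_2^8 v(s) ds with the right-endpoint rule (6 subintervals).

Δs = 1.
Sum = 1·[(-11.25) + (-19.5) + (-29.75) + (-42) + (-56.25) + (-72.5)] = -231.25.

-231.25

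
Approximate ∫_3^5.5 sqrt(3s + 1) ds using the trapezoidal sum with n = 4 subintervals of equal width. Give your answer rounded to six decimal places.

9.237342

Δs = (5.5 − 3)/4 = 0.625.
f(3) ≈ 3.162278, f(3.625) ≈ 3.446012, f(4.25) ≈ 3.708099, f(4.875) ≈ 3.952847, f(5.5) ≈ 4.183300.
T_4 = (Δs/2)·[f(s_0) + 2f(s_1) + 2f(s_2) + 2f(s_3) + f(s_4)].
Sum ≈ 9.237342.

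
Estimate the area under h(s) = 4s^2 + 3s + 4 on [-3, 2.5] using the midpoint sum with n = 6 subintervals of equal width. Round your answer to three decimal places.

Δs = (2.5 − (-3))/6 = 11/12.
Midpoints: -61/24, -1.625, -17/24, 5/24, 1.125, 49/24.
h(-61/24) = 3199/144, h(-1.625) = 9.6875, h(-17/24) = 559/144, h(5/24) = 691/144, h(1.125) = 12.4375, h(49/24) = 3859/144.
Sum = Δs · [h(-61/24) + h(-1.625) + h(-17/24) + ...].
Sum ≈ 73.168.

73.168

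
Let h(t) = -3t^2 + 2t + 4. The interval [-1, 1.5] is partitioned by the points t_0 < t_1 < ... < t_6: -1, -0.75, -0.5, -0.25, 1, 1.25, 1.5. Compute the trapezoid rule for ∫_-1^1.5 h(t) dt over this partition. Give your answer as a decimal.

5.859375

Subinterval widths: 0.25, 0.25, 0.25, 1.25, 0.25, 0.25.
h(-1) = -1, h(-0.75) = 0.8125, h(-0.5) = 2.25, h(-0.25) = 3.3125, h(1) = 3, h(1.25) = 1.8125, h(1.5) = 0.25.
On each subinterval the trapezoid contributes (Δt_i/2)·[h(t_{i-1}) + h(t_i)].
Sum = 5.859375.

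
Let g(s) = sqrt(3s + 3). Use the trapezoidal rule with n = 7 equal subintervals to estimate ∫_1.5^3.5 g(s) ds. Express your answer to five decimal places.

6.45740

Δs = (3.5 − 1.5)/7 = 2/7.
g(1.5) ≈ 2.73861, g(25/14) ≈ 2.89087, g(29/14) ≈ 3.03550, g(33/14) ≈ 3.17355, g(37/14) ≈ 3.30584, g(41/14) ≈ 3.43303, g(45/14) ≈ 3.55568, g(3.5) ≈ 3.67423.
T_7 = (Δs/2)·[g(s_0) + 2g(s_1) + ... + 2g(s_{6}) + g(s_7)].
Sum ≈ 6.45740.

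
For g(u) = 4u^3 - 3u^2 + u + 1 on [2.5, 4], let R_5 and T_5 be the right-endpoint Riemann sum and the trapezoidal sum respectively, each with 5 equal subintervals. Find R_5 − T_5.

R_5 = 200.61.
T_5 = 175.7475.
R_5 − T_5 = 24.8625.

24.8625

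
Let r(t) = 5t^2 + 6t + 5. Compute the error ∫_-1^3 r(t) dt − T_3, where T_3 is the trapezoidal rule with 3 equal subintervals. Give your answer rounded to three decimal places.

-5.926

Exact integral: ∫_-1^3 r(t) dt ≈ 90.66667.
T_3 ≈ 96.59259.
Error ≈ 90.66667 − 96.59259 ≈ -5.926.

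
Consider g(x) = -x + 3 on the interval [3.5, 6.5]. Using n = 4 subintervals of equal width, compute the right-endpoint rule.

-7.125

Δx = (6.5 − 3.5)/4 = 0.75.
Right endpoints: 4.25, 5, 5.75, 6.5.
g(4.25) = -1.25, g(5) = -2, g(5.75) = -2.75, g(6.5) = -3.5.
Sum = Δx · [g(4.25) + g(5) + g(5.75) + g(6.5)].
Sum = -7.125.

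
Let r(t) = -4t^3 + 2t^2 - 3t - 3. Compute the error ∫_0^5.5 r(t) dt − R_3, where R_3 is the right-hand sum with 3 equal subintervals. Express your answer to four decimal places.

Exact integral: ∫_0^5.5 r(t) dt ≈ -866.020833.
R_3 ≈ -1531.240741.
Error ≈ -866.020833 − (-1531.240741) ≈ 665.2199.

665.2199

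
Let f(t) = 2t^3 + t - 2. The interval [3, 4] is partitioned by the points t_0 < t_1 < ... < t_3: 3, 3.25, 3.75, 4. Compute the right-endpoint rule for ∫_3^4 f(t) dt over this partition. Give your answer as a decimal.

Subinterval widths: 0.25, 0.5, 0.25.
Right endpoints: 3.25, 3.75, 4.
f(3.25) = 69.90625, f(3.75) = 107.21875, f(4) = 130.
Sum = Σ Δt_i · f(t_i).
Sum = 103.5859375.

103.5859375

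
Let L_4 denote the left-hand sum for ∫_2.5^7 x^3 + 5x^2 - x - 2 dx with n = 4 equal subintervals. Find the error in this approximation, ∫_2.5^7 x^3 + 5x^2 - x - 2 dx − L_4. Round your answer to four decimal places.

Exact integral: ∫_2.5^7 f(x) dx = 1105.734375.
L_4 ≈ 822.155273.
Error ≈ 1105.734375 − 822.155273 ≈ 283.5791.

283.5791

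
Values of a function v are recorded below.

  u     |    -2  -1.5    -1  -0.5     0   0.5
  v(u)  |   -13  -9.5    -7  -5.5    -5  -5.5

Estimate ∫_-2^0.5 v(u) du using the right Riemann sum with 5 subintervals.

-16.25

Δu = 0.5.
Sum = 0.5·[(-9.5) + (-7) + (-5.5) + (-5) + (-5.5)] = -16.25.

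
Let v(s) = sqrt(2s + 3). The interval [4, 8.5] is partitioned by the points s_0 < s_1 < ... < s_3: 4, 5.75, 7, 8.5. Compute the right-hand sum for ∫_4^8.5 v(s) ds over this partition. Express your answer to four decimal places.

Subinterval widths: 1.75, 1.25, 1.5.
Right endpoints: 5.75, 7, 8.5.
v(5.75) ≈ 3.8079, v(7) ≈ 4.1231, v(8.5) ≈ 4.4721.
Sum = Σ Δs_i · v(s_i).
Sum ≈ 18.5259.

18.5259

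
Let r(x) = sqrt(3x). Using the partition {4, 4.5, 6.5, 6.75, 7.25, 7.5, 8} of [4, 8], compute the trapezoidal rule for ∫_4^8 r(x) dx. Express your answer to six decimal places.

Subinterval widths: 0.5, 2, 0.25, 0.5, 0.25, 0.5.
r(4) ≈ 3.464102, r(4.5) ≈ 3.674235, r(6.5) ≈ 4.415880, r(6.75) ≈ 4.500000, r(7.25) ≈ 4.663690, r(7.5) ≈ 4.743416, r(8) ≈ 4.898979.
On each subinterval the trapezoid contributes (Δx_i/2)·[r(x_{i-1}) + r(x_i)].
Sum ≈ 16.866594.

16.866594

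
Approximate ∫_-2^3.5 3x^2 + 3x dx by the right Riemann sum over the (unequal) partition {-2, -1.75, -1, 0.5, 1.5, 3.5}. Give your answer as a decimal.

Subinterval widths: 0.25, 0.75, 1.5, 1, 2.
Right endpoints: -1.75, -1, 0.5, 1.5, 3.5.
f(-1.75) = 3.9375, f(-1) = 0, f(0.5) = 2.25, f(1.5) = 11.25, f(3.5) = 47.25.
Sum = Σ Δx_i · f(x_i).
Sum = 110.109375.

110.109375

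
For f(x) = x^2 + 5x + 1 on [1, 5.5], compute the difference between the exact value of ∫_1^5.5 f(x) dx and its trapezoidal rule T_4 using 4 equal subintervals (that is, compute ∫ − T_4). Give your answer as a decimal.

-0.94921875

Exact integral: ∫_1^5.5 f(x) dx = 132.75.
T_4 = 133.69921875.
Error = 132.75 − 133.69921875 = -0.94921875.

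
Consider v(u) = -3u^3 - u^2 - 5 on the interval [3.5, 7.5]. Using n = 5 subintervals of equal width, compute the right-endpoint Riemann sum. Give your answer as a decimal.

Δu = (7.5 − 3.5)/5 = 0.8.
Right endpoints: 4.3, 5.1, 5.9, 6.7, 7.5.
v(4.3) = -262.011, v(5.1) = -428.963, v(5.9) = -655.947, v(6.7) = -952.179, v(7.5) = -1326.875.
Sum = Δu · [v(4.3) + v(5.1) + v(5.9) + v(6.7) + v(7.5)].
Sum = -2900.78.

-2900.78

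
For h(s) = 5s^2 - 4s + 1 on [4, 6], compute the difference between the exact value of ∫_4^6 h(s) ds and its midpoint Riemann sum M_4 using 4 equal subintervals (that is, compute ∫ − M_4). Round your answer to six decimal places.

0.208333

Exact integral: ∫_4^6 h(s) ds ≈ 215.33333333.
M_4 = 215.125.
Error ≈ 215.33333333 − 215.125 ≈ 0.208333.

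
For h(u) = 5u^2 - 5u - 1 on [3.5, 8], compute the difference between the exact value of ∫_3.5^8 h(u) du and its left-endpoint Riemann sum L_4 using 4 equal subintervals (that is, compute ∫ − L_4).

128.14453125

Exact integral: ∫_3.5^8 h(u) du = 648.
L_4 = 519.85546875.
Error = 648 − 519.85546875 = 128.14453125.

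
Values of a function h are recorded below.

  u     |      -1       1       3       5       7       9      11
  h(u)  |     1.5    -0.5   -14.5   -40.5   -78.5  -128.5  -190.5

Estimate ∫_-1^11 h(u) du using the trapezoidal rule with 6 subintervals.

Δu = 2.
T_6 = (2/2)·[1.5 + 2·(-0.5) + 2·(-14.5) + 2·(-40.5) + 2·(-78.5) + 2·(-128.5) + (-190.5)] = -714.

-714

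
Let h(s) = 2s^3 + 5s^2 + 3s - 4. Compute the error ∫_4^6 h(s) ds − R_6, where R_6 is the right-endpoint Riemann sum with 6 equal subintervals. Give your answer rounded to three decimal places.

Exact integral: ∫_4^6 h(s) ds ≈ 795.33333.
R_6 ≈ 864.96296.
Error ≈ 795.33333 − 864.96296 ≈ -69.630.

-69.630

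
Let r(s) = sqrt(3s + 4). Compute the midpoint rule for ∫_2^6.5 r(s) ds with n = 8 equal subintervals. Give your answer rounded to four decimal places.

18.2905

Δs = (6.5 − 2)/8 = 0.5625.
Midpoints: 2.28125, 2.84375, 3.40625, 3.96875, 4.53125, 5.09375, 5.65625, 6.21875.
r(2.28125) ≈ 3.2930, r(2.84375) ≈ 3.5400, r(3.40625) ≈ 3.7708, r(3.96875) ≈ 3.9883, r(4.53125) ≈ 4.1945, r(5.09375) ≈ 4.3910, r(5.65625) ≈ 4.5792, r(6.21875) ≈ 4.7599.
Sum = Δs · [r(2.28125) + r(2.84375) + r(3.40625) + ...].
Sum ≈ 18.2905.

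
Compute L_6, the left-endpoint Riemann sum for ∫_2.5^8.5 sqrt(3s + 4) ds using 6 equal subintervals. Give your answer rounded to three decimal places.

Δs = (8.5 − 2.5)/6 = 1.
Left endpoints: 2.5, 3.5, 4.5, 5.5, 6.5, 7.5.
f(2.5) ≈ 3.391, f(3.5) ≈ 3.808, f(4.5) ≈ 4.183, f(5.5) ≈ 4.528, f(6.5) ≈ 4.848, f(7.5) ≈ 5.148.
Sum = Δs · [f(2.5) + f(3.5) + f(4.5) + ...].
Sum ≈ 25.906.

25.906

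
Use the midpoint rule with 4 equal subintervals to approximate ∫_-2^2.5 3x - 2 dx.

Δx = (2.5 − (-2))/4 = 1.125.
Midpoints: -1.4375, -0.3125, 0.8125, 1.9375.
f(-1.4375) = -6.3125, f(-0.3125) = -2.9375, f(0.8125) = 0.4375, f(1.9375) = 3.8125.
Sum = Δx · [f(-1.4375) + f(-0.3125) + f(0.8125) + f(1.9375)].
Sum = -5.625.

-5.625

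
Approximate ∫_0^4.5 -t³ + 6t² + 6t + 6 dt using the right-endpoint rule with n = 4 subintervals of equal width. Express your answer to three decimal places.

199.046

Δt = (4.5 − 0)/4 = 1.125.
Right endpoints: 1.125, 2.25, 3.375, 4.5.
f(1.125) = 9687/512, f(2.25) = 38.484375, f(3.375) = 28749/512, f(4.5) = 63.375.
Sum = Δt · [f(1.125) + f(2.25) + f(3.375) + f(4.5)].
Sum ≈ 199.046.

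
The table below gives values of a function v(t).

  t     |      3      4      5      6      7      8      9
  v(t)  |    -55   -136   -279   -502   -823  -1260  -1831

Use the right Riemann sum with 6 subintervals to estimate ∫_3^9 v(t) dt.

-4831

Δt = 1.
Sum = 1·[(-136) + (-279) + (-502) + (-823) + (-1260) + (-1831)] = -4831.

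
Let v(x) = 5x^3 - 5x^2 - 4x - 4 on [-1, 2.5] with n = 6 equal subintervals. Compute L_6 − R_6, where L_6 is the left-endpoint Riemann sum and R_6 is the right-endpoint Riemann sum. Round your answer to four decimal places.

L_6 ≈ -15.894821.
R_6 ≈ 9.115596.
L_6 − R_6 ≈ -25.0104.

-25.0104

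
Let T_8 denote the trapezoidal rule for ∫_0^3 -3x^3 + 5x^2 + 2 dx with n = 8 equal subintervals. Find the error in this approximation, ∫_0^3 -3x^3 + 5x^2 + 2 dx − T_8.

Exact integral: ∫_0^3 f(x) dx = -9.75.
T_8 = -10.34765625.
Error = -9.75 − (-10.34765625) = 0.59765625.

0.59765625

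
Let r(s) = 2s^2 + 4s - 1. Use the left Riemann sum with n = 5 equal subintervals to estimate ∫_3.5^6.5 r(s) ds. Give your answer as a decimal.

Δs = (6.5 − 3.5)/5 = 0.6.
Left endpoints: 3.5, 4.1, 4.7, 5.3, 5.9.
r(3.5) = 37.5, r(4.1) = 49.02, r(4.7) = 61.98, r(5.3) = 76.38, r(5.9) = 92.22.
Sum = Δs · [r(3.5) + r(4.1) + r(4.7) + r(5.3) + r(5.9)].
Sum = 190.26.

190.26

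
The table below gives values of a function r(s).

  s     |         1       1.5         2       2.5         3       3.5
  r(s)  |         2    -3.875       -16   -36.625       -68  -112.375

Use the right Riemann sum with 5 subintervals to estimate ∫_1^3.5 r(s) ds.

Δs = 0.5.
Sum = 0.5·[(-3.875) + (-16) + (-36.625) + (-68) + (-112.375)] = -118.4375.

-118.4375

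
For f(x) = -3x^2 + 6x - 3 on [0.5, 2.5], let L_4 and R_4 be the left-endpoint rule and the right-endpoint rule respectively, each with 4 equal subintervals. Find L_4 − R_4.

L_4 = -2.25.
R_4 = -5.25.
L_4 − R_4 = 3.

3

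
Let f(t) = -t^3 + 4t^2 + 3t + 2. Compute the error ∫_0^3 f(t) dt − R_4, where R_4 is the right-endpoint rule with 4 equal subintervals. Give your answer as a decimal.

-6.609375

Exact integral: ∫_0^3 f(t) dt = 35.25.
R_4 = 41.859375.
Error = 35.25 − 41.859375 = -6.609375.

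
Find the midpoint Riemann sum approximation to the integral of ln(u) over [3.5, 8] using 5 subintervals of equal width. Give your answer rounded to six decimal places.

7.756253

Δu = (8 − 3.5)/5 = 0.9.
Midpoints: 3.95, 4.85, 5.75, 6.65, 7.55.
f(3.95) ≈ 1.373716, f(4.85) ≈ 1.578979, f(5.75) ≈ 1.749200, f(6.65) ≈ 1.894617, f(7.55) ≈ 2.021548.
Sum = Δu · [f(3.95) + f(4.85) + f(5.75) + f(6.65) + f(7.55)].
Sum ≈ 7.756253.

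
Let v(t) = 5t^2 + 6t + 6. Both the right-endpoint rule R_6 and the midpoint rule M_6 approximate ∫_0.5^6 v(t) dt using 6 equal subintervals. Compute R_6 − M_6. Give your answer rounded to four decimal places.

102.8290

R_6 ≈ 600.945023.
M_6 ≈ 498.116030.
R_6 − M_6 ≈ 102.8290.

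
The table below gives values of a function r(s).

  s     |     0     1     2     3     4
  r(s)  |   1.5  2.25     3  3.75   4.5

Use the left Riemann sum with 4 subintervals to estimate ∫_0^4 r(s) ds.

Δs = 1.
Sum = 1·[1.5 + 2.25 + 3 + 3.75] = 10.5.

10.5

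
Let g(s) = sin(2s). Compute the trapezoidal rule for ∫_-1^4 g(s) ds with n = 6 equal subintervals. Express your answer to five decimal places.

-0.10245

Δs = (4 − (-1))/6 = 5/6.
g(-1) ≈ -0.90930, g(-1/6) ≈ -0.32719, g(2/3) ≈ 0.97194, g(1.5) ≈ 0.14112, g(7/3) ≈ -0.99895, g(19/6) ≈ 0.05013, g(4) ≈ 0.98936.
T_6 = (Δs/2)·[g(s_0) + 2g(s_1) + ... + 2g(s_{5}) + g(s_6)].
Sum ≈ -0.10245.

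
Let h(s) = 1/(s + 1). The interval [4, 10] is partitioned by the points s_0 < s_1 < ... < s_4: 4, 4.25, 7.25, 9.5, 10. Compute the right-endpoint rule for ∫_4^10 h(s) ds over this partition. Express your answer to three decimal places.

Subinterval widths: 0.25, 3, 2.25, 0.5.
Right endpoints: 4.25, 7.25, 9.5, 10.
h(4.25) = 4/21, h(7.25) = 4/33, h(9.5) = 2/21, h(10) = 1/11.
Sum = Σ Δs_i · h(s_i).
Sum ≈ 0.671.

0.671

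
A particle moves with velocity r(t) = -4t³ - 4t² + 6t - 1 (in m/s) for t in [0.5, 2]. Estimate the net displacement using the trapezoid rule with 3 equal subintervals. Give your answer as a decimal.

Δt = (2 − 0.5)/3 = 0.5.
r(0.5) = 0.5, r(1) = -3, r(1.5) = -14.5, r(2) = -37.
T_3 = (Δt/2)·[r(t_0) + 2r(t_1) + 2r(t_2) + r(t_3)].
Sum = -17.875.

-17.875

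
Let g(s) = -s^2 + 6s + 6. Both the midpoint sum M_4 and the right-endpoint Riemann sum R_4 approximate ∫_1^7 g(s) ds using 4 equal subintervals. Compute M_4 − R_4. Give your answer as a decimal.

12.375

M_4 = 67.125.
R_4 = 54.75.
M_4 − R_4 = 12.375.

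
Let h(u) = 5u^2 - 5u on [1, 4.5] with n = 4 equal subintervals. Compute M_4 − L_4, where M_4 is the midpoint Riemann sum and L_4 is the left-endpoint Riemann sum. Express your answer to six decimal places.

31.103516

M_4 ≈ 100.96679688.
L_4 = 69.86328125.
M_4 − L_4 ≈ 31.103516.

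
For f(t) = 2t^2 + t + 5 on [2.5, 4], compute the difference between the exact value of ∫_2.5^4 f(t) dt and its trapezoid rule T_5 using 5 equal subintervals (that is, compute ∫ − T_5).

Exact integral: ∫_2.5^4 f(t) dt = 44.625.
T_5 = 44.67.
Error = 44.625 − 44.67 = -0.045.

-0.045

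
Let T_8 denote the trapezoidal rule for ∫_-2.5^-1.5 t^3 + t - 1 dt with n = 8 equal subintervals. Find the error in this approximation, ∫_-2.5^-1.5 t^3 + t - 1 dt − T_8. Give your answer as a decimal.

0.015625

Exact integral: ∫_-2.5^-1.5 f(t) dt = -11.5.
T_8 = -11.515625.
Error = -11.5 − (-11.515625) = 0.015625.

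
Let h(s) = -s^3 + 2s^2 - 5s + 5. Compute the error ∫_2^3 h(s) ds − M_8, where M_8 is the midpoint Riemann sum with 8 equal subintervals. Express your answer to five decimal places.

Exact integral: ∫_2^3 h(s) ds ≈ -11.0833333.
M_8 ≈ -11.0761719.
Error ≈ -11.0833333 − (-11.0761719) ≈ -0.00716.

-0.00716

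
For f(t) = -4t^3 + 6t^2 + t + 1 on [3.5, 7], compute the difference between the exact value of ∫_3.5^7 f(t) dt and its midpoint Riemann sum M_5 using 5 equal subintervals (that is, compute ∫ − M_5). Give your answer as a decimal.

-8.14625

Exact integral: ∫_3.5^7 f(t) dt = -1628.8125.
M_5 = -1620.66625.
Error = -1628.8125 − (-1620.66625) = -8.14625.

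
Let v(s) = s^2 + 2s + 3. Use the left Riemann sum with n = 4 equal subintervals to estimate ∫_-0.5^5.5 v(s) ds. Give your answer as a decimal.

Δs = (5.5 − (-0.5))/4 = 1.5.
Left endpoints: -0.5, 1, 2.5, 4.
v(-0.5) = 2.25, v(1) = 6, v(2.5) = 14.25, v(4) = 27.
Sum = Δs · [v(-0.5) + v(1) + v(2.5) + v(4)].
Sum = 74.25.

74.25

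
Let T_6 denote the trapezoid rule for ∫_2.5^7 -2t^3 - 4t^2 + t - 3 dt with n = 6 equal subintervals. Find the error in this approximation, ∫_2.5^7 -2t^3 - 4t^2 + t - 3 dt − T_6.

Exact integral: ∫_2.5^7 f(t) dt = -1609.59375.
T_6 = -1623.3046875.
Error = -1609.59375 − (-1623.3046875) = 13.7109375.

13.7109375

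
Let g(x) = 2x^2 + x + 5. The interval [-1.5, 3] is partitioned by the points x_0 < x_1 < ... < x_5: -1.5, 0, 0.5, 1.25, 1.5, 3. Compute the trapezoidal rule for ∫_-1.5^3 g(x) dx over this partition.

Subinterval widths: 1.5, 0.5, 0.75, 0.25, 1.5.
g(-1.5) = 8, g(0) = 5, g(0.5) = 6, g(1.25) = 9.375, g(1.5) = 11, g(3) = 26.
On each subinterval the trapezoid contributes (Δx_i/2)·[g(x_{i-1}) + g(x_i)].
Sum = 48.5625.

48.5625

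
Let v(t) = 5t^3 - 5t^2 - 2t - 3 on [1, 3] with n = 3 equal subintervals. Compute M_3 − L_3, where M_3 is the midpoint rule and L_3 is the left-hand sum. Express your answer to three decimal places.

M_3 ≈ 40.81481.
L_3 ≈ 17.70370.
M_3 − L_3 ≈ 23.111.

23.111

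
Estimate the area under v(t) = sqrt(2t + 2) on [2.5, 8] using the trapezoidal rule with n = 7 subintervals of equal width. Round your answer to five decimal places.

Δt = (8 − 2.5)/7 = 11/14.
v(2.5) ≈ 2.64575, v(23/7) ≈ 2.92770, v(57/14) ≈ 3.18479, v(34/7) ≈ 3.42261, v(79/14) ≈ 3.64496, v(45/7) ≈ 3.85450, v(101/14) ≈ 4.05322, v(8) ≈ 4.24264.
T_7 = (Δt/2)·[v(t_0) + 2v(t_1) + ... + 2v(t_{6}) + v(t_7)].
Sum ≈ 19.27512.

19.27512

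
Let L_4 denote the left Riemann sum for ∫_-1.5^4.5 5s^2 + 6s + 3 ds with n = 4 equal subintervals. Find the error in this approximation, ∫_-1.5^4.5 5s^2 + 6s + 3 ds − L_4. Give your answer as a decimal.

83.25

Exact integral: ∫_-1.5^4.5 f(s) ds = 229.5.
L_4 = 146.25.
Error = 229.5 − 146.25 = 83.25.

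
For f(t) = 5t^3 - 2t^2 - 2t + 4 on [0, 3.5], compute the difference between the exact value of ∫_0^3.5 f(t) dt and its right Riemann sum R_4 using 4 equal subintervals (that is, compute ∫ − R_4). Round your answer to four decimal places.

Exact integral: ∫_0^3.5 f(t) dt ≈ 160.744792.
R_4 ≈ 251.583008.
Error ≈ 160.744792 − 251.583008 ≈ -90.8382.

-90.8382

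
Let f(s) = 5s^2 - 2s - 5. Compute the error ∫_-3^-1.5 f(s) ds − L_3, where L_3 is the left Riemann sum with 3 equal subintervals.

Exact integral: ∫_-3^-1.5 f(s) ds = 38.625.
L_3 = 48.125.
Error = 38.625 − 48.125 = -9.5.

-9.5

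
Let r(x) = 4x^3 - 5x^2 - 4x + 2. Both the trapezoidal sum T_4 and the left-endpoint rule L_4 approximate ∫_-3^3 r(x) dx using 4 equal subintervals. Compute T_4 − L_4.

144

T_4 = -89.25.
L_4 = -233.25.
T_4 − L_4 = 144.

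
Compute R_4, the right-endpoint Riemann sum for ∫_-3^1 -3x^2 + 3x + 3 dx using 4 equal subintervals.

-12

Δx = (1 − (-3))/4 = 1.
Right endpoints: -2, -1, 0, 1.
f(-2) = -15, f(-1) = -3, f(0) = 3, f(1) = 3.
Sum = Δx · [f(-2) + f(-1) + f(0) + f(1)].
Sum = -12.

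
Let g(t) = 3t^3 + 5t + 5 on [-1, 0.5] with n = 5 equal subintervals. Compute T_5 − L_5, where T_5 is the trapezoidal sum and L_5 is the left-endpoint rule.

1.63125

T_5 = 4.87125.
L_5 = 3.24.
T_5 − L_5 = 1.63125.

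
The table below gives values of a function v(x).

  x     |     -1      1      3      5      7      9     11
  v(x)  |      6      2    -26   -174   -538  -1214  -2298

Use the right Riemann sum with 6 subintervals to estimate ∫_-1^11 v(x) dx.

-8496

Δx = 2.
Sum = 2·[2 + (-26) + (-174) + (-538) + (-1214) + (-2298)] = -8496.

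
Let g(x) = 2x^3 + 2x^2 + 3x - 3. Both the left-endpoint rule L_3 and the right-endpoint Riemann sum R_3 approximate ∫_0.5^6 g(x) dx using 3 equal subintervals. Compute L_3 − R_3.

L_3 ≈ 418.814815.
R_3 ≈ 1371.689815.
L_3 − R_3 = -952.875.

-952.875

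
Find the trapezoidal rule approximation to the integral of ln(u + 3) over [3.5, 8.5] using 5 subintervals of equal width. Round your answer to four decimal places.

Δu = (8.5 − 3.5)/5 = 1.
f(3.5) ≈ 1.8718, f(4.5) ≈ 2.0149, f(5.5) ≈ 2.1401, f(6.5) ≈ 2.2513, f(7.5) ≈ 2.3514, f(8.5) ≈ 2.4423.
T_5 = (Δu/2)·[f(u_0) + 2f(u_1) + ... + 2f(u_{4}) + f(u_5)].
Sum ≈ 10.9147.

10.9147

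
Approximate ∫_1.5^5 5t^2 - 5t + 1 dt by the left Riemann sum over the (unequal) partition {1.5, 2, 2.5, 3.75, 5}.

98.265625

Subinterval widths: 0.5, 0.5, 1.25, 1.25.
Left endpoints: 1.5, 2, 2.5, 3.75.
f(1.5) = 4.75, f(2) = 11, f(2.5) = 19.75, f(3.75) = 52.5625.
Sum = Σ Δt_i · f(t_i).
Sum = 98.265625.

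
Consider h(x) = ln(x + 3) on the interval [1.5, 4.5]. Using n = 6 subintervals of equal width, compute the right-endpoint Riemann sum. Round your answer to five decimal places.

5.46928

Δx = (4.5 − 1.5)/6 = 0.5.
Right endpoints: 2, 2.5, 3, 3.5, 4, 4.5.
h(2) ≈ 1.60944, h(2.5) ≈ 1.70475, h(3) ≈ 1.79176, h(3.5) ≈ 1.87180, h(4) ≈ 1.94591, h(4.5) ≈ 2.01490.
Sum = Δx · [h(2) + h(2.5) + h(3) + ...].
Sum ≈ 5.46928.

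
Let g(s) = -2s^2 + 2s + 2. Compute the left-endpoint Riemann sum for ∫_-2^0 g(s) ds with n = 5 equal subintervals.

Δs = (0 − (-2))/5 = 0.4.
Left endpoints: -2, -1.6, -1.2, -0.8, -0.4.
g(-2) = -10, g(-1.6) = -6.32, g(-1.2) = -3.28, g(-0.8) = -0.88, g(-0.4) = 0.88.
Sum = Δs · [g(-2) + g(-1.6) + g(-1.2) + g(-0.8) + g(-0.4)].
Sum = -7.84.

-7.84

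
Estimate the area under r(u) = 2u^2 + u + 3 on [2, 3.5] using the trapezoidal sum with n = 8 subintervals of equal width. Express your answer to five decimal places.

Δu = (3.5 − 2)/8 = 0.1875.
r(2) = 13, r(2.1875) = 14.7578125, r(2.375) = 16.65625, r(2.5625) = 18.6953125, r(2.75) = 20.875, r(2.9375) = 23.1953125, r(3.125) = 25.65625, r(3.3125) = 28.2578125, r(3.5) = 31.
T_8 = (Δu/2)·[r(u_0) + 2r(u_1) + ... + 2r(u_{7}) + r(u_8)].
Sum ≈ 31.89258.

31.89258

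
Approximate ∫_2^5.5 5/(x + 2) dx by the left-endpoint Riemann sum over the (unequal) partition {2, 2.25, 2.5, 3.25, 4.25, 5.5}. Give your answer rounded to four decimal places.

Subinterval widths: 0.25, 0.25, 0.75, 1, 1.25.
Left endpoints: 2, 2.25, 2.5, 3.25, 4.25.
f(2) = 1.25, f(2.25) = 20/17, f(2.5) = 10/9, f(3.25) = 20/21, f(4.25) = 0.8.
Sum = Σ Δx_i · f(x_i).
Sum ≈ 3.3923.

3.3923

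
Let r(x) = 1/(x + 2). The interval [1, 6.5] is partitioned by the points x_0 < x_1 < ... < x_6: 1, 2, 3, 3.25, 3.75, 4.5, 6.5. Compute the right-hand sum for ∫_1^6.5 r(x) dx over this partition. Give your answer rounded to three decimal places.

0.935

Subinterval widths: 1, 1, 0.25, 0.5, 0.75, 2.
Right endpoints: 2, 3, 3.25, 3.75, 4.5, 6.5.
r(2) = 0.25, r(3) = 0.2, r(3.25) = 4/21, r(3.75) = 4/23, r(4.5) = 2/13, r(6.5) = 2/17.
Sum = Σ Δx_i · r(x_i).
Sum ≈ 0.935.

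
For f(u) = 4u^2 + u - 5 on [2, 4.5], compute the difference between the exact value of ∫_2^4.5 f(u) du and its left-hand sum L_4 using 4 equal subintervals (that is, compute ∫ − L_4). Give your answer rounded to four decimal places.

20.4427

Exact integral: ∫_2^4.5 f(u) du ≈ 106.458333.
L_4 = 86.015625.
Error ≈ 106.458333 − 86.015625 ≈ 20.4427.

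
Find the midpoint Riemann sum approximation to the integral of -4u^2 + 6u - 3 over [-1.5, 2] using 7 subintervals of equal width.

-20.125

Δu = (2 − (-1.5))/7 = 0.5.
Midpoints: -1.25, -0.75, -0.25, 0.25, 0.75, 1.25, 1.75.
f(-1.25) = -16.75, f(-0.75) = -9.75, f(-0.25) = -4.75, f(0.25) = -1.75, f(0.75) = -0.75, f(1.25) = -1.75, f(1.75) = -4.75.
Sum = Δu · [f(-1.25) + f(-0.75) + f(-0.25) + ...].
Sum = -20.125.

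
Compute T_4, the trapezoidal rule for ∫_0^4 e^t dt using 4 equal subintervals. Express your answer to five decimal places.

57.99195

Δt = (4 − 0)/4 = 1.
f(0) ≈ 1.00000, f(1) ≈ 2.71828, f(2) ≈ 7.38906, f(3) ≈ 20.08554, f(4) ≈ 54.59815.
T_4 = (Δt/2)·[f(t_0) + 2f(t_1) + 2f(t_2) + 2f(t_3) + f(t_4)].
Sum ≈ 57.99195.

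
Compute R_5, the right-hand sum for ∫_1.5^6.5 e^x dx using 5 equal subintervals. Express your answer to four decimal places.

1045.1486

Δx = (6.5 − 1.5)/5 = 1.
Right endpoints: 2.5, 3.5, 4.5, 5.5, 6.5.
f(2.5) ≈ 12.1825, f(3.5) ≈ 33.1155, f(4.5) ≈ 90.0171, f(5.5) ≈ 244.6919, f(6.5) ≈ 665.1416.
Sum = Δx · [f(2.5) + f(3.5) + f(4.5) + f(5.5) + f(6.5)].
Sum ≈ 1045.1486.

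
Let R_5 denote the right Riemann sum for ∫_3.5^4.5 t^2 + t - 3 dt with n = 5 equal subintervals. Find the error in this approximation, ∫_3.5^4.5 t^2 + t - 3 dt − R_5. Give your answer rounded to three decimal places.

Exact integral: ∫_3.5^4.5 f(t) dt ≈ 17.08333.
R_5 = 17.99.
Error ≈ 17.08333 − 17.99 ≈ -0.907.

-0.907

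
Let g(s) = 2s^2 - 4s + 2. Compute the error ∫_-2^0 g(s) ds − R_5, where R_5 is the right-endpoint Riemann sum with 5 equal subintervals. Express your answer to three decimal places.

3.093

Exact integral: ∫_-2^0 g(s) ds ≈ 17.33333.
R_5 = 14.24.
Error ≈ 17.33333 − 14.24 ≈ 3.093.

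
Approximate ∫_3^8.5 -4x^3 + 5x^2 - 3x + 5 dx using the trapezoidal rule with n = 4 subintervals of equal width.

-4338.8125

Δx = (8.5 − 3)/4 = 1.375.
f(3) = -67, f(4.375) = -247.3828125, f(5.75) = -607.375, f(7.125) = -1209.3671875, f(8.5) = -2115.75.
T_4 = (Δx/2)·[f(x_0) + 2f(x_1) + 2f(x_2) + 2f(x_3) + f(x_4)].
Sum = -4338.8125.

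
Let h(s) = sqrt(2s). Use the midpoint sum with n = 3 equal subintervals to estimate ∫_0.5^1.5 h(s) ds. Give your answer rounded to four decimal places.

Δs = (1.5 − 0.5)/3 = 1/3.
Midpoints: 2/3, 1, 4/3.
h(2/3) ≈ 1.1547, h(1) ≈ 1.4142, h(4/3) ≈ 1.6330.
Sum = Δs · [h(2/3) + h(1) + h(4/3)].
Sum ≈ 1.4006.

1.4006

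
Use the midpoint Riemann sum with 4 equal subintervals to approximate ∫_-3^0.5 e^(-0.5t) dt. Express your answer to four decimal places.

7.3470

Δt = (0.5 − (-3))/4 = 0.875.
Midpoints: -2.5625, -1.6875, -0.8125, 0.0625.
f(-2.5625) ≈ 3.6011, f(-1.6875) ≈ 2.3251, f(-0.8125) ≈ 1.5012, f(0.0625) ≈ 0.9692.
Sum = Δt · [f(-2.5625) + f(-1.6875) + f(-0.8125) + f(0.0625)].
Sum ≈ 7.3470.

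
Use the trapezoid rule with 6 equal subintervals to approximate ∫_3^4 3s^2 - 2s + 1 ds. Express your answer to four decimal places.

Δs = (4 − 3)/6 = 1/6.
f(3) = 22, f(19/6) = 24.75, f(10/3) = 83/3, f(3.5) = 30.75, f(11/3) = 34, f(23/6) = 449/12, f(4) = 41.
T_6 = (Δs/2)·[f(s_0) + 2f(s_1) + ... + 2f(s_{5}) + f(s_6)].
Sum ≈ 31.0139.

31.0139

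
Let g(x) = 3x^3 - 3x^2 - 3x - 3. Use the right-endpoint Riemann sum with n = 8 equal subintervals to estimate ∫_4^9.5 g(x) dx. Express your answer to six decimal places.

Δx = (9.5 − 4)/8 = 0.6875.
Right endpoints: 4.6875, 5.375, 6.0625, 6.75, 7.4375, 8.125, 8.8125, 9.5.
g(4.6875) = 925737/4096, g(5.375) = 184353/512, g(6.0625) = 2199603/4096, g(6.75) = 762.703125, g(7.4375) = 4272069/4096, g(8.125) = 708459/512, g(8.8125) = 7334799/4096, g(9.5) = 2269.875.
Sum = Δx · [g(4.6875) + g(5.375) + g(6.0625) + ...].
Sum ≈ 5756.493896.

5756.493896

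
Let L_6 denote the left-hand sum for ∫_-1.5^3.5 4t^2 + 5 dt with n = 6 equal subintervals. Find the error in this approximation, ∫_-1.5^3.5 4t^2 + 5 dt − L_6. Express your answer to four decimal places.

14.3519

Exact integral: ∫_-1.5^3.5 f(t) dt ≈ 86.666667.
L_6 ≈ 72.314815.
Error ≈ 86.666667 − 72.314815 ≈ 14.3519.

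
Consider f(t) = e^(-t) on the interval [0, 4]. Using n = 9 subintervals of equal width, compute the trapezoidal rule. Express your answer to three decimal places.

Δt = (4 − 0)/9 = 4/9.
f(0) ≈ 1.000, f(4/9) ≈ 0.641, f(8/9) ≈ 0.411, f(4/3) ≈ 0.264, f(16/9) ≈ 0.169, f(20/9) ≈ 0.108, f(8/3) ≈ 0.069, f(28/9) ≈ 0.045, f(32/9) ≈ 0.029, f(4) ≈ 0.018.
T_9 = (Δt/2)·[f(t_0) + 2f(t_1) + ... + 2f(t_{8}) + f(t_9)].
Sum ≈ 0.998.

0.998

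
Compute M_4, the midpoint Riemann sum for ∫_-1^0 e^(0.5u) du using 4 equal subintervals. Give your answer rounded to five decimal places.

0.78643

Δu = (0 − (-1))/4 = 0.25.
Midpoints: -0.875, -0.625, -0.375, -0.125.
f(-0.875) ≈ 0.64565, f(-0.625) ≈ 0.73162, f(-0.375) ≈ 0.82903, f(-0.125) ≈ 0.93941.
Sum = Δu · [f(-0.875) + f(-0.625) + f(-0.375) + f(-0.125)].
Sum ≈ 0.78643.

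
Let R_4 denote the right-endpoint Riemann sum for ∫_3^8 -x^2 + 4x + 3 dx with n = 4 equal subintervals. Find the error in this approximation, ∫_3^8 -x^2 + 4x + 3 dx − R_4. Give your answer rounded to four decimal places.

23.1771

Exact integral: ∫_3^8 f(x) dx ≈ -36.666667.
R_4 = -59.84375.
Error ≈ -36.666667 − (-59.84375) ≈ 23.1771.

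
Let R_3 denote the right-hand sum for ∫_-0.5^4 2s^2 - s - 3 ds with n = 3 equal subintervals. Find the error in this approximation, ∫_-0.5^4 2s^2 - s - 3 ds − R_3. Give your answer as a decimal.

Exact integral: ∫_-0.5^4 f(s) ds = 21.375.
R_3 = 45.
Error = 21.375 − 45 = -23.625.

-23.625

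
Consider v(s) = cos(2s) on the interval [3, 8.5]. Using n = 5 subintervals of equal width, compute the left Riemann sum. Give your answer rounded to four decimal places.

0.4885

Δs = (8.5 − 3)/5 = 1.1.
Left endpoints: 3, 4.1, 5.2, 6.3, 7.4.
v(3) ≈ 0.9602, v(4.1) ≈ -0.3392, v(5.2) ≈ -0.5610, v(6.3) ≈ 0.9994, v(7.4) ≈ -0.6154.
Sum = Δs · [v(3) + v(4.1) + v(5.2) + v(6.3) + v(7.4)].
Sum ≈ 0.4885.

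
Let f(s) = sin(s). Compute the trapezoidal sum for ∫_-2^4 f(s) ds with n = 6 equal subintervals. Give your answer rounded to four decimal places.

Δs = (4 − (-2))/6 = 1.
f(-2) ≈ -0.9093, f(-1) ≈ -0.8415, f(0) ≈ 0.0000, f(1) ≈ 0.8415, f(2) ≈ 0.9093, f(3) ≈ 0.1411, f(4) ≈ -0.7568.
T_6 = (Δs/2)·[f(s_0) + 2f(s_1) + ... + 2f(s_{5}) + f(s_6)].
Sum ≈ 0.2174.

0.2174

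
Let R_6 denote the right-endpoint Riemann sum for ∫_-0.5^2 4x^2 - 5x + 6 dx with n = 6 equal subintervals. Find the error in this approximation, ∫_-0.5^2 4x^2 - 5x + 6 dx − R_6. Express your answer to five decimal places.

-0.81019

Exact integral: ∫_-0.5^2 f(x) dx ≈ 16.4583333.
R_6 ≈ 17.2685185.
Error ≈ 16.4583333 − 17.2685185 ≈ -0.81019.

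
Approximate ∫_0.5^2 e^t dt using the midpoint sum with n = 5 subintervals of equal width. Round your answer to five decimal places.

5.71886

Δt = (2 − 0.5)/5 = 0.3.
Midpoints: 0.65, 0.95, 1.25, 1.55, 1.85.
f(0.65) ≈ 1.91554, f(0.95) ≈ 2.58571, f(1.25) ≈ 3.49034, f(1.55) ≈ 4.71147, f(1.85) ≈ 6.35982.
Sum = Δt · [f(0.65) + f(0.95) + f(1.25) + f(1.55) + f(1.85)].
Sum ≈ 5.71886.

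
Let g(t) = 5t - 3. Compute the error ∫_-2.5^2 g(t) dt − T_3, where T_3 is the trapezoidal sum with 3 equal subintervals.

0

Exact integral: ∫_-2.5^2 g(t) dt = -19.125.
T_3 = -19.125.
Error = -19.125 − (-19.125) = 0.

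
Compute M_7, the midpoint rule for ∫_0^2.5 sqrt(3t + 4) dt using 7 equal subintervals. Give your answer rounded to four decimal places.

6.8902

Δt = (2.5 − 0)/7 = 5/14.
Midpoints: 5/28, 15/28, 25/28, 1.25, 45/28, 55/28, 65/28.
f(5/28) ≈ 2.1297, f(15/28) ≈ 2.3679, f(25/28) ≈ 2.5843, f(1.25) ≈ 2.7839, f(45/28) ≈ 2.9701, f(55/28) ≈ 3.1453, f(65/28) ≈ 3.3112.
Sum = Δt · [f(5/28) + f(15/28) + f(25/28) + ...].
Sum ≈ 6.8902.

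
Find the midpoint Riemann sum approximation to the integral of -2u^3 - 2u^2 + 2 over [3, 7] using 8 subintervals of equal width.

-1360

Δu = (7 − 3)/8 = 0.5.
Midpoints: 3.25, 3.75, 4.25, 4.75, 5.25, 5.75, 6.25, 6.75.
f(3.25) = -87.78125, f(3.75) = -131.59375, f(4.25) = -187.65625, f(4.75) = -257.46875, f(5.25) = -342.53125, f(5.75) = -444.34375, f(6.25) = -564.40625, f(6.75) = -704.21875.
Sum = Δu · [f(3.25) + f(3.75) + f(4.25) + ...].
Sum = -1360.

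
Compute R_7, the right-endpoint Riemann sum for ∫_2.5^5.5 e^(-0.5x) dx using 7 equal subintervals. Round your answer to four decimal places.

Δx = (5.5 − 2.5)/7 = 3/7.
Right endpoints: 41/14, 47/14, 53/14, 59/14, 65/14, 71/14, 5.5.
f(41/14) ≈ 0.2312, f(47/14) ≈ 0.1866, f(53/14) ≈ 0.1506, f(59/14) ≈ 0.1216, f(65/14) ≈ 0.0981, f(71/14) ≈ 0.0792, f(5.5) ≈ 0.0639.
Sum = Δx · [f(41/14) + f(47/14) + f(53/14) + ...].
Sum ≈ 0.3992.

0.3992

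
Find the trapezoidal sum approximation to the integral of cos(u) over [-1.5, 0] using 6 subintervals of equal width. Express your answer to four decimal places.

0.9923

Δu = (0 − (-1.5))/6 = 0.25.
f(-1.5) ≈ 0.0707, f(-1.25) ≈ 0.3153, f(-1) ≈ 0.5403, f(-0.75) ≈ 0.7317, f(-0.5) ≈ 0.8776, f(-0.25) ≈ 0.9689, f(0) ≈ 1.0000.
T_6 = (Δu/2)·[f(u_0) + 2f(u_1) + ... + 2f(u_{5}) + f(u_6)].
Sum ≈ 0.9923.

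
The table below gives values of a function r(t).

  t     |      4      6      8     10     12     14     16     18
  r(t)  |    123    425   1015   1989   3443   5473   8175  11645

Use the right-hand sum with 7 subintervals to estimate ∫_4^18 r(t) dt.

Δt = 2.
Sum = 2·[425 + 1015 + 1989 + 3443 + 5473 + 8175 + 11645] = 64330.

64330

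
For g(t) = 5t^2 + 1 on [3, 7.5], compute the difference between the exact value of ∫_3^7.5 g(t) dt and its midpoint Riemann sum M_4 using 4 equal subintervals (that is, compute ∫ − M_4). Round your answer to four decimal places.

Exact integral: ∫_3^7.5 g(t) dt = 662.625.
M_4 ≈ 660.251953.
Error ≈ 662.625 − 660.251953 ≈ 2.3730.

2.3730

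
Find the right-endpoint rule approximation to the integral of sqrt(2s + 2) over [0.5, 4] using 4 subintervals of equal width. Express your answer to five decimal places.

Δs = (4 − 0.5)/4 = 0.875.
Right endpoints: 1.375, 2.25, 3.125, 4.
f(1.375) ≈ 2.17945, f(2.25) ≈ 2.54951, f(3.125) ≈ 2.87228, f(4) ≈ 3.16228.
Sum = Δs · [f(1.375) + f(2.25) + f(3.125) + f(4)].
Sum ≈ 9.41808.

9.41808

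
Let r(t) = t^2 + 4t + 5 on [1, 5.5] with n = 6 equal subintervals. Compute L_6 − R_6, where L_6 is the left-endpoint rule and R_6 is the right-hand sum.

L_6 = 118.828125.
R_6 = 154.265625.
L_6 − R_6 = -35.4375.

-35.4375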